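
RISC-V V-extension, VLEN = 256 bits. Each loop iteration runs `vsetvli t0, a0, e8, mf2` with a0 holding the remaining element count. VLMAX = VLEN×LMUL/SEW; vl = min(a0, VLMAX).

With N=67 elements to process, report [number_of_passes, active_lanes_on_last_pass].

[iterations, last_vl] = [5, 3]

VLMAX = VLEN×LMUL/SEW = 256×1/2/8 = 16
iterations = ceil(67/16) = 5; final-pass vl = 3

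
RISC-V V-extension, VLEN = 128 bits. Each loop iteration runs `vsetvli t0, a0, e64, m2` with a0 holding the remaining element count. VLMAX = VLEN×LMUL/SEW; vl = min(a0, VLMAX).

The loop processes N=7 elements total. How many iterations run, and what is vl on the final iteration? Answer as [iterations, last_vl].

[iterations, last_vl] = [2, 3]

lanes per group: 128·2/64 = 4
N=7: ⌈7/4⌉ = 2 iters; last vl = 7 − 1×4 = 3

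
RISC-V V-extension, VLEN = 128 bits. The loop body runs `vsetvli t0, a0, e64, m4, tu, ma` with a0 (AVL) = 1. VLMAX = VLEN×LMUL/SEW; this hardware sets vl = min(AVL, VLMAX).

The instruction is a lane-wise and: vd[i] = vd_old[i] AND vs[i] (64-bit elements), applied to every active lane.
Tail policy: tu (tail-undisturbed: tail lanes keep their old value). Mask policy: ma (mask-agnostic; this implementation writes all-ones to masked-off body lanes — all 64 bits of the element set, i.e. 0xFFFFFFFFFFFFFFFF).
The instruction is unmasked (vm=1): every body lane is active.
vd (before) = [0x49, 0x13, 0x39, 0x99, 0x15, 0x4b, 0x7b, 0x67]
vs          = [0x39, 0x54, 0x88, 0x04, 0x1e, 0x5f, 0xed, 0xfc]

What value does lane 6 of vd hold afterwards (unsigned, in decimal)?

vd[6] = 123

lanes per group: 128·4/64 = 8
vl = min(AVL, VLMAX) = min(1, 8) = 1
lane  0: and(0x49,0x39) ⇒ 0x09
lane  1: tail/keep ⇒ 0x13
lane  2: tail/keep ⇒ 0x39
lane  3: tail/keep ⇒ 0x99
lane  4: tail/keep ⇒ 0x15
lane  5: tail/keep ⇒ 0x4b
lane  6: tail/keep ⇒ 0x7b
lane  7: tail/keep ⇒ 0x67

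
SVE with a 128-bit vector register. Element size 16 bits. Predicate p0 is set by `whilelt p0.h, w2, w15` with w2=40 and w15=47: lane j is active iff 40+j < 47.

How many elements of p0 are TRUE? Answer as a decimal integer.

register lanes = 128/16 = 8
whilelt: lane j active iff 40+j < 47 → j < 7 → 7 active

vl = 7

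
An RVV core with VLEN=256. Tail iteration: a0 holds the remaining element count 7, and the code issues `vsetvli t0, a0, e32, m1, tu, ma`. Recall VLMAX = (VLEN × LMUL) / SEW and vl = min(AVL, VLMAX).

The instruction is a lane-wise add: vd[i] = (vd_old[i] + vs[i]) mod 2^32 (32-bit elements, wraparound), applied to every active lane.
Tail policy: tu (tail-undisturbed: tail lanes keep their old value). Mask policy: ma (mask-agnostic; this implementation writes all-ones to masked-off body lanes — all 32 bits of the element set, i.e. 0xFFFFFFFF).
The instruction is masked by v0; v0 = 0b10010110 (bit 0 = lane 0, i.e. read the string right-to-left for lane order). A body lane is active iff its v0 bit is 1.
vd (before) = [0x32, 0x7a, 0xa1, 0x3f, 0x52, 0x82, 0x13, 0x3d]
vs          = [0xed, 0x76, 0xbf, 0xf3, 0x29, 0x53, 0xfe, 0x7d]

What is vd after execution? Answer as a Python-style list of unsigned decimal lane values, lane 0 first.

vd = [4294967295, 240, 352, 4294967295, 123, 4294967295, 4294967295, 61]

VLMAX = VLEN×LMUL/SEW = 256×1/32 = 8
vl ← min(7, 8) = 7
  i=0: mask-off/ones → 4294967295
  i=1: add(0x7a,0x76) → 240
  i=2: add(0xa1,0xbf) → 352
  i=3: mask-off/ones → 4294967295
  i=4: add(0x52,0x29) → 123
  i=5: mask-off/ones → 4294967295
  i=6: mask-off/ones → 4294967295
  i=7: tail/keep → 61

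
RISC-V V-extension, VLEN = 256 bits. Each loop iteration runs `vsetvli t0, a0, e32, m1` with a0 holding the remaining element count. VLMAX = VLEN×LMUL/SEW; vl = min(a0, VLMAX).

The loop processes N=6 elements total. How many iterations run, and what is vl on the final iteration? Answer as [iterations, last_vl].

[iterations, last_vl] = [1, 6]

VLMAX = (256 × 1) / 32 = 8 lanes
iterations = ceil(6/8) = 1; final-pass vl = 6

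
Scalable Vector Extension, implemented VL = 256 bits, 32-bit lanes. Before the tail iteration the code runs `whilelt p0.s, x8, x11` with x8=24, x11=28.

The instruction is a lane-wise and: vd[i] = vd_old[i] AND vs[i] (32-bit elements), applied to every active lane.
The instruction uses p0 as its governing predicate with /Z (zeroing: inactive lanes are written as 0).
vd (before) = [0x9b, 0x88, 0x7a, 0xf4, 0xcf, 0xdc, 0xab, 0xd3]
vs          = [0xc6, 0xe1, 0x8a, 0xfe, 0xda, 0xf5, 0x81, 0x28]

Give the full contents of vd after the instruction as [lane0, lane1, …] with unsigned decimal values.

lane count: 256 div 32 = 8
whilelt: lane j active iff 24+j < 28 → j < 4 → 4 active
lane  0: and(0x9b,0xc6) ⇒ 0x82
lane  1: and(0x88,0xe1) ⇒ 0x80
lane  2: and(0x7a,0x8a) ⇒ 0x0a
lane  3: and(0xf4,0xfe) ⇒ 0xf4
lane  4: tail/zero ⇒ 0x00
lane  5: tail/zero ⇒ 0x00
lane  6: tail/zero ⇒ 0x00
lane  7: tail/zero ⇒ 0x00

vd = [130, 128, 10, 244, 0, 0, 0, 0]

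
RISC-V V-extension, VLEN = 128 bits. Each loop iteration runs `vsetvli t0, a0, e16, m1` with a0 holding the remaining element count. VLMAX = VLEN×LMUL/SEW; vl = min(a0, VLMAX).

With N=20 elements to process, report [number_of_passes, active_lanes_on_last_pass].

[iterations, last_vl] = [3, 4]

VLMAX = VLEN×LMUL/SEW = 128×1/16 = 8
20 elements at 8/iter → 3 passes, remainder 4 on the last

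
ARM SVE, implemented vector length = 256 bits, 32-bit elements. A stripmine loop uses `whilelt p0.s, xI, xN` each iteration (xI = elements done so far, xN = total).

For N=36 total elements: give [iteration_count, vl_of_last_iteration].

256-bit reg / 32-bit elem → 8 lanes
N=36: ⌈36/8⌉ = 5 iters; last vl = 36 − 4×8 = 4

[iterations, last_vl] = [5, 4]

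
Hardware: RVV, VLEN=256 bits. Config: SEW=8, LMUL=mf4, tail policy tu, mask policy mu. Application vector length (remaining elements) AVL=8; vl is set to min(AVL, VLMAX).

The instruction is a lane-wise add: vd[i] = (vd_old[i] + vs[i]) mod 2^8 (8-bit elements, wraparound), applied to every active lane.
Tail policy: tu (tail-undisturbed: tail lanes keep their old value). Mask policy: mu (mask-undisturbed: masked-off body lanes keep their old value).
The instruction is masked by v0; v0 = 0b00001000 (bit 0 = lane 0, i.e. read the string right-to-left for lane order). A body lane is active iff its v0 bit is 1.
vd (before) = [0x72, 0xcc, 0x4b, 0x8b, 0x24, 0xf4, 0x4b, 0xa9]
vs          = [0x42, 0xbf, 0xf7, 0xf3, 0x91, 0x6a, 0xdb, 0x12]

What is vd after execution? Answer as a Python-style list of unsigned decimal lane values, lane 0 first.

vd = [114, 204, 75, 126, 36, 244, 75, 169]

lanes per group: 256·1/4/8 = 8
vl = min(AVL, VLMAX) = min(8, 8) = 8
vd[0] mask-off/keep -> 0x72
vd[1] mask-off/keep -> 0xcc
vd[2] mask-off/keep -> 0x4b
vd[3] add(0x8b,0xf3) -> 0x7e
vd[4] mask-off/keep -> 0x24
vd[5] mask-off/keep -> 0xf4
vd[6] mask-off/keep -> 0x4b
vd[7] mask-off/keep -> 0xa9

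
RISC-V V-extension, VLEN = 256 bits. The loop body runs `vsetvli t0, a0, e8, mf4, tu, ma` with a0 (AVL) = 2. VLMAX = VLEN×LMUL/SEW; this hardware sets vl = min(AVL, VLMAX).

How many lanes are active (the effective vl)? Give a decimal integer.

VLMAX = VLEN×LMUL/SEW = 256×1/4/8 = 8
AVL=2 ≤ VLMAX=8, so vl = 2

vl = 2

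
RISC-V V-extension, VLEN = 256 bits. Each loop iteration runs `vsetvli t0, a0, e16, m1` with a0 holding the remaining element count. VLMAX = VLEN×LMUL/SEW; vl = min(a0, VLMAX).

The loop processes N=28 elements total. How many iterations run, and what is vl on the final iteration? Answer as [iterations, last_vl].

[iterations, last_vl] = [2, 12]

VLMAX = (256 × 1) / 16 = 16 lanes
N=28: ⌈28/16⌉ = 2 iters; last vl = 28 − 1×16 = 12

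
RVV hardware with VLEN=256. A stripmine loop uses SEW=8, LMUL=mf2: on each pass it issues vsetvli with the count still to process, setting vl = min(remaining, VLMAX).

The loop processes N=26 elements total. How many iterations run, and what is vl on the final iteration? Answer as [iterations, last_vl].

[iterations, last_vl] = [2, 10]

VLMAX = (256 × 1/2) / 8 = 16 lanes
iterations = ceil(26/16) = 2; final-pass vl = 10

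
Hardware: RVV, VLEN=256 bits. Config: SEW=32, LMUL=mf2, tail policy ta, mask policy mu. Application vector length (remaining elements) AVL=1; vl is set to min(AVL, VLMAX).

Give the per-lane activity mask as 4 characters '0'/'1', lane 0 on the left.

predicate = 1000

lanes per group: 256·1/2/32 = 4
AVL=1 ≤ VLMAX=4, so vl = 1
bits (lane 0 leftmost): 1000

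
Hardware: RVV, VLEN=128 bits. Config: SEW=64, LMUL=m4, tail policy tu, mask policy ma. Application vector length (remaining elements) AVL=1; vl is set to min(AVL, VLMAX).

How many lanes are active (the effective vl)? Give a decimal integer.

lanes per group: 128·4/64 = 8
vl ← min(1, 8) = 1

vl = 1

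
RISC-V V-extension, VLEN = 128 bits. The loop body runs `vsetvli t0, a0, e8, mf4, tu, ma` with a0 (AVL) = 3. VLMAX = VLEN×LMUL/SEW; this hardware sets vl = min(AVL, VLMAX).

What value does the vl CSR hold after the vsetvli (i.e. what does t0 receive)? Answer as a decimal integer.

vl = 3

VLMAX = (128 × 1/4) / 8 = 4 lanes
AVL=3 ≤ VLMAX=4, so vl = 3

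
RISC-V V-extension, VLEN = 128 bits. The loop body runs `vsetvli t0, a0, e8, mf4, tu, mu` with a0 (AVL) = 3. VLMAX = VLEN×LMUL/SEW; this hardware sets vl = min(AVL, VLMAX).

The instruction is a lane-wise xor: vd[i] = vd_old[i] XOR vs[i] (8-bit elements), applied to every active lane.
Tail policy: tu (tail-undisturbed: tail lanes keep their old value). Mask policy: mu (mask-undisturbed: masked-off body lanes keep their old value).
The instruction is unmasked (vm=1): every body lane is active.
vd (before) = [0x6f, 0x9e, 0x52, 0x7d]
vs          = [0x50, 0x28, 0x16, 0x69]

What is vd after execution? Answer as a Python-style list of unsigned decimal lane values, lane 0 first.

VLMAX = VLEN×LMUL/SEW = 128×1/4/8 = 4
vl ← min(3, 4) = 3
vd[0] xor(0x6f,0x50) -> 0x3f
vd[1] xor(0x9e,0x28) -> 0xb6
vd[2] xor(0x52,0x16) -> 0x44
vd[3] tail/keep -> 0x7d

vd = [63, 182, 68, 125]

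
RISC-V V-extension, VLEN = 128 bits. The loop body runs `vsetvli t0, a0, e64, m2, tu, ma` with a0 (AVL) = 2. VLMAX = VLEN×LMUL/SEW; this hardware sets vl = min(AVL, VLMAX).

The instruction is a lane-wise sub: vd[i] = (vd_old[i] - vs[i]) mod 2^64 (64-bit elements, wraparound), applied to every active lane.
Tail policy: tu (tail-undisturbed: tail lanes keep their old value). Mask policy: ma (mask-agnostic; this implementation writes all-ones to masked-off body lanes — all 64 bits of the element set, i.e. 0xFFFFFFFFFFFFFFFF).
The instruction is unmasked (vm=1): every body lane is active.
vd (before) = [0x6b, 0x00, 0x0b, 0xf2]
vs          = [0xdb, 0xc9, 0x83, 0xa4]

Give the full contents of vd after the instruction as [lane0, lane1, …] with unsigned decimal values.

VLMAX = (128 × 2) / 64 = 4 lanes
vl ← min(2, 4) = 2
  i=0: sub(0x6b,0xdb) → 18446744073709551504
  i=1: sub(0x00,0xc9) → 18446744073709551415
  i=2: tail/keep → 11
  i=3: tail/keep → 242

vd = [18446744073709551504, 18446744073709551415, 11, 242]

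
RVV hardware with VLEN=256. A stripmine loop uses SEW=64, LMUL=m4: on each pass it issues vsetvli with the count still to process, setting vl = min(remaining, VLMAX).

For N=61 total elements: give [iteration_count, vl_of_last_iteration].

VLMAX = VLEN×LMUL/SEW = 256×4/64 = 16
61 elements at 16/iter → 4 passes, remainder 13 on the last

[iterations, last_vl] = [4, 13]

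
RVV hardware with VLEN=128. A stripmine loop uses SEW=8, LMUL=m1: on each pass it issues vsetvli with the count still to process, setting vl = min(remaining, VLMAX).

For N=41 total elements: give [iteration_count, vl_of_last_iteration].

[iterations, last_vl] = [3, 9]

lanes per group: 128·1/8 = 16
41 elements at 16/iter → 3 passes, remainder 9 on the last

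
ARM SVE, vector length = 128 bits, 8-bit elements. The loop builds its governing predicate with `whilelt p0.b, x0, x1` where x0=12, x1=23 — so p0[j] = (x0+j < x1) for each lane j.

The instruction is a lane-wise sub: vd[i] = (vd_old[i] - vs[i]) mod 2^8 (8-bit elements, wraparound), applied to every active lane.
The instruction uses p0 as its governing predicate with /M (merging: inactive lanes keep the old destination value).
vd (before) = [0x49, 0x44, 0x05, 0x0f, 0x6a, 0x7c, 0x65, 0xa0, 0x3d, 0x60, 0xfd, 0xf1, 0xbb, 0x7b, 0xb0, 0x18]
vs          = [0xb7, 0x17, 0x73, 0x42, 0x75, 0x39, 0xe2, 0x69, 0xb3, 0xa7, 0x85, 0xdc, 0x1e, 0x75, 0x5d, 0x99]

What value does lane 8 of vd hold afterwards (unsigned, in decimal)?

128-bit reg / 8-bit elem → 16 lanes
p0[j] = (12+j < 23); true for j=0..10 → 11 lanes set
[0] sub(0x49,0xb7) = 0x92
[1] sub(0x44,0x17) = 0x2d
[2] sub(0x05,0x73) = 0x92
[3] sub(0x0f,0x42) = 0xcd
[4] sub(0x6a,0x75) = 0xf5
[5] sub(0x7c,0x39) = 0x43
[6] sub(0x65,0xe2) = 0x83
[7] sub(0xa0,0x69) = 0x37
[8] sub(0x3d,0xb3) = 0x8a
[9] sub(0x60,0xa7) = 0xb9
[10] sub(0xfd,0x85) = 0x78
[11] tail/keep = 0xf1
[12] tail/keep = 0xbb
[13] tail/keep = 0x7b
[14] tail/keep = 0xb0
[15] tail/keep = 0x18

vd[8] = 138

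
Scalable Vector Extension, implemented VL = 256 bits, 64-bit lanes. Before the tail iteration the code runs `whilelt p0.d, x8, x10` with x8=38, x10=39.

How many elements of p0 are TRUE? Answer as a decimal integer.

256-bit reg / 64-bit elem → 4 lanes
whilelt: lane j active iff 38+j < 39 → j < 1 → 1 active

vl = 1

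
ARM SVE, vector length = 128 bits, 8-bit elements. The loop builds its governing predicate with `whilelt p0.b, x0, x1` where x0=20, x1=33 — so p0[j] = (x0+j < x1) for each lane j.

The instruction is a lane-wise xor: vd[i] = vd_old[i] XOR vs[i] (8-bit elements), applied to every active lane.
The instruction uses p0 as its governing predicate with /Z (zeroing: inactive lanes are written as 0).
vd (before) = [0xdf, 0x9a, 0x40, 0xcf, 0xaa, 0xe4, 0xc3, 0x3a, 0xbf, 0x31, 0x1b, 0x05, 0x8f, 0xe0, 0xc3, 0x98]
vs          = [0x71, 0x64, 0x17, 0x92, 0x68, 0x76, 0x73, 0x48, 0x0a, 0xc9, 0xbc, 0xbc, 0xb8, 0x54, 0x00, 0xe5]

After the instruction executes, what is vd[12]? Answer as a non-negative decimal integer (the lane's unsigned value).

128-bit reg / 8-bit elem → 16 lanes
p0[j] = (20+j < 33); true for j=0..12 → 13 lanes set
lane  0: xor(0xdf,0x71) ⇒ 0xae
lane  1: xor(0x9a,0x64) ⇒ 0xfe
lane  2: xor(0x40,0x17) ⇒ 0x57
lane  3: xor(0xcf,0x92) ⇒ 0x5d
lane  4: xor(0xaa,0x68) ⇒ 0xc2
lane  5: xor(0xe4,0x76) ⇒ 0x92
lane  6: xor(0xc3,0x73) ⇒ 0xb0
lane  7: xor(0x3a,0x48) ⇒ 0x72
lane  8: xor(0xbf,0x0a) ⇒ 0xb5
lane  9: xor(0x31,0xc9) ⇒ 0xf8
lane 10: xor(0x1b,0xbc) ⇒ 0xa7
lane 11: xor(0x05,0xbc) ⇒ 0xb9
lane 12: xor(0x8f,0xb8) ⇒ 0x37
lane 13: tail/zero ⇒ 0x00
lane 14: tail/zero ⇒ 0x00
lane 15: tail/zero ⇒ 0x00

vd[12] = 55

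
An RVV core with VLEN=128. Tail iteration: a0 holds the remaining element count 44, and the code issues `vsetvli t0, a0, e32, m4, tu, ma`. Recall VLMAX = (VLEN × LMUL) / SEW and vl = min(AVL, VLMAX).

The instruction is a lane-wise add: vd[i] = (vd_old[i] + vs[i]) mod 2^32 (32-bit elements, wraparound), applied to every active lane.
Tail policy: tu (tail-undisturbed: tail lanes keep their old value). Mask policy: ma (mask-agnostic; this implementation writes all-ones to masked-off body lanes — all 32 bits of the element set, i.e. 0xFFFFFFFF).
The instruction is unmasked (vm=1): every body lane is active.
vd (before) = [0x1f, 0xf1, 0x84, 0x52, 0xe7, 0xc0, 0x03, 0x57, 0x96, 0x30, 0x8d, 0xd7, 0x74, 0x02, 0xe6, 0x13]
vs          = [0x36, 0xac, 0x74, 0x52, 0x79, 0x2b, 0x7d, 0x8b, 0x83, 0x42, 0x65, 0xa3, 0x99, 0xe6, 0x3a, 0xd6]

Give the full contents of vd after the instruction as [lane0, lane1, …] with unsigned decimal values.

vd = [85, 413, 248, 164, 352, 235, 128, 226, 281, 114, 242, 378, 269, 232, 288, 233]

VLMAX = (128 × 4) / 32 = 16 lanes
vl = min(AVL, VLMAX) = min(44, 16) = 16
  i=0: add(0x1f,0x36) → 85
  i=1: add(0xf1,0xac) → 413
  i=2: add(0x84,0x74) → 248
  i=3: add(0x52,0x52) → 164
  i=4: add(0xe7,0x79) → 352
  i=5: add(0xc0,0x2b) → 235
  i=6: add(0x03,0x7d) → 128
  i=7: add(0x57,0x8b) → 226
  i=8: add(0x96,0x83) → 281
  i=9: add(0x30,0x42) → 114
  i=10: add(0x8d,0x65) → 242
  i=11: add(0xd7,0xa3) → 378
  i=12: add(0x74,0x99) → 269
  i=13: add(0x02,0xe6) → 232
  i=14: add(0xe6,0x3a) → 288
  i=15: add(0x13,0xd6) → 233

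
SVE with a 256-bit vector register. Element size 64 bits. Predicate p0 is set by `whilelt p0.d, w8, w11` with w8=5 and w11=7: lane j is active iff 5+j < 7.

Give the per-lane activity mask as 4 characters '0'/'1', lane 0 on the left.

predicate = 1100

register lanes = 256/64 = 4
p0[j] = (5+j < 7); true for j=0..1 → 2 lanes set
bits (lane 0 leftmost): 1100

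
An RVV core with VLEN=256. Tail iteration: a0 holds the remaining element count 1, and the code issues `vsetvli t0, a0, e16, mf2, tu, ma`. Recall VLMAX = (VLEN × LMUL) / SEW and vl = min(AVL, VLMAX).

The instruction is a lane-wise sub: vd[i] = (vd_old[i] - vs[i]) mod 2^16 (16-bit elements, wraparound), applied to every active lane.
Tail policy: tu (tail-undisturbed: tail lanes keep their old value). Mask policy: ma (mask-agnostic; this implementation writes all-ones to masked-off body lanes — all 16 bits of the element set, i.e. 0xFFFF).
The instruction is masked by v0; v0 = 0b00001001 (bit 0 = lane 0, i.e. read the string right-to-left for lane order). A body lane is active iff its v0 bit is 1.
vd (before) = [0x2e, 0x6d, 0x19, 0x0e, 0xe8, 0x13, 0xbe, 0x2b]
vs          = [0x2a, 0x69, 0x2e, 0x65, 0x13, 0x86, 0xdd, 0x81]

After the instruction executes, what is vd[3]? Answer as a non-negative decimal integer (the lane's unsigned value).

VLMAX = VLEN×LMUL/SEW = 256×1/2/16 = 8
AVL=1 ≤ VLMAX=8, so vl = 1
vd[0] sub(0x2e,0x2a) -> 0x04
vd[1] tail/keep -> 0x6d
vd[2] tail/keep -> 0x19
vd[3] tail/keep -> 0x0e
vd[4] tail/keep -> 0xe8
vd[5] tail/keep -> 0x13
vd[6] tail/keep -> 0xbe
vd[7] tail/keep -> 0x2b

vd[3] = 14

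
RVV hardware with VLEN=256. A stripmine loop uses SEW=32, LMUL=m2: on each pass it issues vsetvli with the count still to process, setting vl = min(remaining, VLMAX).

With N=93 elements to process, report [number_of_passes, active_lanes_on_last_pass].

[iterations, last_vl] = [6, 13]

lanes per group: 256·2/32 = 16
N=93: ⌈93/16⌉ = 6 iters; last vl = 93 − 5×16 = 13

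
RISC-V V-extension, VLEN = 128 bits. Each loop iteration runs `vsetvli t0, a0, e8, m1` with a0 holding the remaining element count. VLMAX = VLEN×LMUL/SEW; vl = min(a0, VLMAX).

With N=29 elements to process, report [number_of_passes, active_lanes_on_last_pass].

[iterations, last_vl] = [2, 13]

VLMAX = (128 × 1) / 8 = 16 lanes
iterations = ceil(29/16) = 2; final-pass vl = 13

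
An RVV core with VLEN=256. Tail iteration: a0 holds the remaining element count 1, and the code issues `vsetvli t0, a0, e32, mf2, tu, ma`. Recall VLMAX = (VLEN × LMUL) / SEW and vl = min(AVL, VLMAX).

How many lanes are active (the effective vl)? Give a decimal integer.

vl = 1

VLMAX = (256 × 1/2) / 32 = 4 lanes
AVL=1 ≤ VLMAX=4, so vl = 1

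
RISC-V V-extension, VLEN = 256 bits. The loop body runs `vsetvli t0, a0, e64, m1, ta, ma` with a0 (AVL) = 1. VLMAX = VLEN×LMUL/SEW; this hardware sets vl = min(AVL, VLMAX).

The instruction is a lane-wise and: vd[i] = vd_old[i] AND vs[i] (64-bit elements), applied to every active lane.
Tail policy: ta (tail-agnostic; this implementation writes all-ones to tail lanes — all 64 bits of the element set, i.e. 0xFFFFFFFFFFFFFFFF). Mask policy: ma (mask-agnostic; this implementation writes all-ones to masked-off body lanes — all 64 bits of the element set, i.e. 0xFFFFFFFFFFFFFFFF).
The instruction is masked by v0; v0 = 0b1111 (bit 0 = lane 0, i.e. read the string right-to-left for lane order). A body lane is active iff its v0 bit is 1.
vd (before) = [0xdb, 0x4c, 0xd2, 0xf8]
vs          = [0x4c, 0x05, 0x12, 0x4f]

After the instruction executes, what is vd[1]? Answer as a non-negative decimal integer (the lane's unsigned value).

lanes per group: 256·1/64 = 4
AVL=1 ≤ VLMAX=4, so vl = 1
lane  0: and(0xdb,0x4c) ⇒ 0x48
lane  1: tail/ones ⇒ 0xffffffffffffffff
lane  2: tail/ones ⇒ 0xffffffffffffffff
lane  3: tail/ones ⇒ 0xffffffffffffffff

vd[1] = 18446744073709551615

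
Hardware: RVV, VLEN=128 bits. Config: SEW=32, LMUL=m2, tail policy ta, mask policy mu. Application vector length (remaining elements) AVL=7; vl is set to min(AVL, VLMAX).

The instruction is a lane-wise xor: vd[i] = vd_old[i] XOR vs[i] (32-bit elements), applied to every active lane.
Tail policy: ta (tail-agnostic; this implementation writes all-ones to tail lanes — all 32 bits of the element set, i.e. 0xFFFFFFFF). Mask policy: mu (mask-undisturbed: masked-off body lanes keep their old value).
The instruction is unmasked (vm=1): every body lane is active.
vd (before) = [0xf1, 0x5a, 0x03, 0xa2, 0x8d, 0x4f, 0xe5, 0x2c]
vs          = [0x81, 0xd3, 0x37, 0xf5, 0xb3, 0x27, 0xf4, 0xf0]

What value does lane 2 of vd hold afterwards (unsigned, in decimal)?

lanes per group: 128·2/32 = 8
vl ← min(7, 8) = 7
  i=0: xor(0xf1,0x81) → 112
  i=1: xor(0x5a,0xd3) → 137
  i=2: xor(0x03,0x37) → 52
  i=3: xor(0xa2,0xf5) → 87
  i=4: xor(0x8d,0xb3) → 62
  i=5: xor(0x4f,0x27) → 104
  i=6: xor(0xe5,0xf4) → 17
  i=7: tail/ones → 4294967295

vd[2] = 52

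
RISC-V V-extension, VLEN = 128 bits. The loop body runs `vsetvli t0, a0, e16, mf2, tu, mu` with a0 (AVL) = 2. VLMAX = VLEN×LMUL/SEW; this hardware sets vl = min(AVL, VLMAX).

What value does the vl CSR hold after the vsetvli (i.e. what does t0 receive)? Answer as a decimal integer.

vl = 2

lanes per group: 128·1/2/16 = 4
vl = min(AVL, VLMAX) = min(2, 4) = 2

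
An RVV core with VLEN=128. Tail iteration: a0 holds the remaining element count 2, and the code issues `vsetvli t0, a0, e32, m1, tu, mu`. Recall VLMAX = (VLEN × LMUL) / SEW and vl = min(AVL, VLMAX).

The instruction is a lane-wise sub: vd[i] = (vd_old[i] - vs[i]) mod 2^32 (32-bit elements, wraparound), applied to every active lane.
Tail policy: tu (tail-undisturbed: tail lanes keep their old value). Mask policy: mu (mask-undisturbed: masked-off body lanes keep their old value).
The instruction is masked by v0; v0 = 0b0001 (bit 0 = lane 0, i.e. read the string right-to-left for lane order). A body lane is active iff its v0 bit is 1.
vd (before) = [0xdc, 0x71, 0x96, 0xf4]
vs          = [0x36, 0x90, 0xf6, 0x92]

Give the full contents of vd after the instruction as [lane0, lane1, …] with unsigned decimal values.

vd = [166, 113, 150, 244]

lanes per group: 128·1/32 = 4
vl ← min(2, 4) = 2
[0] sub(0xdc,0x36) = 0xa6
[1] mask-off/keep = 0x71
[2] tail/keep = 0x96
[3] tail/keep = 0xf4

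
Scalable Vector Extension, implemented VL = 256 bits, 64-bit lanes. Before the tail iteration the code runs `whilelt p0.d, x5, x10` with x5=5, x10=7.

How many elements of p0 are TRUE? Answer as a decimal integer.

register lanes = 256/64 = 4
whilelt: lane j active iff 5+j < 7 → j < 2 → 2 active

vl = 2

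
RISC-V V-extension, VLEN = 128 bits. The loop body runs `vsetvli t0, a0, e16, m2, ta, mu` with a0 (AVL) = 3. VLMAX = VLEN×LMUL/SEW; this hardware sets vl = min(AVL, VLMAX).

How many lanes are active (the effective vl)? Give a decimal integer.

vl = 3

VLMAX = VLEN×LMUL/SEW = 128×2/16 = 16
AVL=3 ≤ VLMAX=16, so vl = 3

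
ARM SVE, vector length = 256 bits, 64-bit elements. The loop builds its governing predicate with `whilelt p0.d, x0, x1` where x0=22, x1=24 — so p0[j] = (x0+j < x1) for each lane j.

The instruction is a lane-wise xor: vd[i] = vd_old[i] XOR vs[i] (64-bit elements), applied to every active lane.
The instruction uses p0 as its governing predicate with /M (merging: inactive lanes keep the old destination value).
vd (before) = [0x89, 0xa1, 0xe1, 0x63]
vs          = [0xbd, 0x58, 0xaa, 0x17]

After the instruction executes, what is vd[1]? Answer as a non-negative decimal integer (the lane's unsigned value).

register lanes = 256/64 = 4
p0[j] = (22+j < 24); true for j=0..1 → 2 lanes set
[0] xor(0x89,0xbd) = 0x34
[1] xor(0xa1,0x58) = 0xf9
[2] tail/keep = 0xe1
[3] tail/keep = 0x63

vd[1] = 249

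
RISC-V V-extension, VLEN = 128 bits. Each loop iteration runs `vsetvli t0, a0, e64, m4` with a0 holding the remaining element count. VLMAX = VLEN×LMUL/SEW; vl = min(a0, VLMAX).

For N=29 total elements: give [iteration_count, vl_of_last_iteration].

lanes per group: 128·4/64 = 8
N=29: ⌈29/8⌉ = 4 iters; last vl = 29 − 3×8 = 5

[iterations, last_vl] = [4, 5]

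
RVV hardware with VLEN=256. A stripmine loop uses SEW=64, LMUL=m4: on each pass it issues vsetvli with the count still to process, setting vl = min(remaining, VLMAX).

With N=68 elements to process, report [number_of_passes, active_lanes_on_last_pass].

VLMAX = VLEN×LMUL/SEW = 256×4/64 = 16
68 elements at 16/iter → 5 passes, remainder 4 on the last

[iterations, last_vl] = [5, 4]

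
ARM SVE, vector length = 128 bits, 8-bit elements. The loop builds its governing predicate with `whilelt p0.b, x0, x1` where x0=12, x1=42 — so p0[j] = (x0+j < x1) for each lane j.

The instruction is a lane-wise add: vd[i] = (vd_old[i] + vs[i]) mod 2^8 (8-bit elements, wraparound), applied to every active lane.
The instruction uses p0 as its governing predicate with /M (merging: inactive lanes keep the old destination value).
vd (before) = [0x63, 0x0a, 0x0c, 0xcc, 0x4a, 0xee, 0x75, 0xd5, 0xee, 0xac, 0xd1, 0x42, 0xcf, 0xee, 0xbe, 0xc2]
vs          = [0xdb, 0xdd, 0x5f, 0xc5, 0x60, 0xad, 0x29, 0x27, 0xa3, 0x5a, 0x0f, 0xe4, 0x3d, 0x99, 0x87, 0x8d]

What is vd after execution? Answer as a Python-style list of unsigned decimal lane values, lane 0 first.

register lanes = 128/8 = 16
p0[j] = (12+j < 42); true for j=0..15 → 16 lanes set
vd[0] add(0x63,0xdb) -> 0x3e
vd[1] add(0x0a,0xdd) -> 0xe7
vd[2] add(0x0c,0x5f) -> 0x6b
vd[3] add(0xcc,0xc5) -> 0x91
vd[4] add(0x4a,0x60) -> 0xaa
vd[5] add(0xee,0xad) -> 0x9b
vd[6] add(0x75,0x29) -> 0x9e
vd[7] add(0xd5,0x27) -> 0xfc
vd[8] add(0xee,0xa3) -> 0x91
vd[9] add(0xac,0x5a) -> 0x06
vd[10] add(0xd1,0x0f) -> 0xe0
vd[11] add(0x42,0xe4) -> 0x26
vd[12] add(0xcf,0x3d) -> 0x0c
vd[13] add(0xee,0x99) -> 0x87
vd[14] add(0xbe,0x87) -> 0x45
vd[15] add(0xc2,0x8d) -> 0x4f

vd = [62, 231, 107, 145, 170, 155, 158, 252, 145, 6, 224, 38, 12, 135, 69, 79]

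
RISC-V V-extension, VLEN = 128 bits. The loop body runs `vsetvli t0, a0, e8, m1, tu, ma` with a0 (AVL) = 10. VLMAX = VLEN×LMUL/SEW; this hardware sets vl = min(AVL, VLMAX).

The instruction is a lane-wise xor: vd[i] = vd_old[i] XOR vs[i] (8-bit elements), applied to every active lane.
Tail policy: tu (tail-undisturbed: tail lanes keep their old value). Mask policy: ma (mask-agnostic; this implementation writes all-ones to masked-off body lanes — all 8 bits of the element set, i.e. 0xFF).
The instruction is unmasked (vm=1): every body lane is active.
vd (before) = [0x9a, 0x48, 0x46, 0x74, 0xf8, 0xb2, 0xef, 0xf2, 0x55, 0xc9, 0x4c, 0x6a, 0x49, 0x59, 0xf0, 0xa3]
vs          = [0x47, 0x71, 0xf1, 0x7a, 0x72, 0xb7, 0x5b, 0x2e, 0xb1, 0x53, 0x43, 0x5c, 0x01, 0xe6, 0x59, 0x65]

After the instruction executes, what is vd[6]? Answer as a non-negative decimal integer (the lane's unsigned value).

vd[6] = 180

lanes per group: 128·1/8 = 16
vl = min(AVL, VLMAX) = min(10, 16) = 10
lane  0: xor(0x9a,0x47) ⇒ 0xdd
lane  1: xor(0x48,0x71) ⇒ 0x39
lane  2: xor(0x46,0xf1) ⇒ 0xb7
lane  3: xor(0x74,0x7a) ⇒ 0x0e
lane  4: xor(0xf8,0x72) ⇒ 0x8a
lane  5: xor(0xb2,0xb7) ⇒ 0x05
lane  6: xor(0xef,0x5b) ⇒ 0xb4
lane  7: xor(0xf2,0x2e) ⇒ 0xdc
lane  8: xor(0x55,0xb1) ⇒ 0xe4
lane  9: xor(0xc9,0x53) ⇒ 0x9a
lane 10: tail/keep ⇒ 0x4c
lane 11: tail/keep ⇒ 0x6a
lane 12: tail/keep ⇒ 0x49
lane 13: tail/keep ⇒ 0x59
lane 14: tail/keep ⇒ 0xf0
lane 15: tail/keep ⇒ 0xa3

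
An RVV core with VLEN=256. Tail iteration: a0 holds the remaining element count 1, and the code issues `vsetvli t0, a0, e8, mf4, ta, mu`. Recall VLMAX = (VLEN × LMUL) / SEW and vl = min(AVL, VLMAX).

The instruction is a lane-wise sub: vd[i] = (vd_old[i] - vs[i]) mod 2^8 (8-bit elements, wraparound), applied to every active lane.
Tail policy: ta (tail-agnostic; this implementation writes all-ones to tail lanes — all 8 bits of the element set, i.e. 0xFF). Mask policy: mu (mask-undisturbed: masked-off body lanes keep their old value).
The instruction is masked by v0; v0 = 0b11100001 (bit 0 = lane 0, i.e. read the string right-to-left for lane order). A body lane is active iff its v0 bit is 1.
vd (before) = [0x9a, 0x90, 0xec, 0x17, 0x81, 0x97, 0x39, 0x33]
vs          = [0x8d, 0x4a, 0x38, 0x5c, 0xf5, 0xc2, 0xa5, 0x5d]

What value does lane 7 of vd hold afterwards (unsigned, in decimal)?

VLMAX = VLEN×LMUL/SEW = 256×1/4/8 = 8
AVL=1 ≤ VLMAX=8, so vl = 1
  i=0: sub(0x9a,0x8d) → 13
  i=1: tail/ones → 255
  i=2: tail/ones → 255
  i=3: tail/ones → 255
  i=4: tail/ones → 255
  i=5: tail/ones → 255
  i=6: tail/ones → 255
  i=7: tail/ones → 255

vd[7] = 255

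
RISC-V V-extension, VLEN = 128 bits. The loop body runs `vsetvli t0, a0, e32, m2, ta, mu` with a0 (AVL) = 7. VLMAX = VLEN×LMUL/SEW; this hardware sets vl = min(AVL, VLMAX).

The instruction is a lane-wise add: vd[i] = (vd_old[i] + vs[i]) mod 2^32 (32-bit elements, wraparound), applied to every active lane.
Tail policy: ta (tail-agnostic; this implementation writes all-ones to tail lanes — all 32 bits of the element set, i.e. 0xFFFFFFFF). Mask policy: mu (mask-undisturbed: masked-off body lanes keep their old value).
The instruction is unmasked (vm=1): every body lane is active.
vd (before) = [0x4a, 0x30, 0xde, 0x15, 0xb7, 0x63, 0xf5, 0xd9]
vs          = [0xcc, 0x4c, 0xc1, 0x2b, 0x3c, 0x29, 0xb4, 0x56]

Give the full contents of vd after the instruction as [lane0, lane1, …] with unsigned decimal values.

VLMAX = VLEN×LMUL/SEW = 128×2/32 = 8
vl = min(AVL, VLMAX) = min(7, 8) = 7
vd[0] add(0x4a,0xcc) -> 0x116
vd[1] add(0x30,0x4c) -> 0x7c
vd[2] add(0xde,0xc1) -> 0x19f
vd[3] add(0x15,0x2b) -> 0x40
vd[4] add(0xb7,0x3c) -> 0xf3
vd[5] add(0x63,0x29) -> 0x8c
vd[6] add(0xf5,0xb4) -> 0x1a9
vd[7] tail/ones -> 0xffffffff

vd = [278, 124, 415, 64, 243, 140, 425, 4294967295]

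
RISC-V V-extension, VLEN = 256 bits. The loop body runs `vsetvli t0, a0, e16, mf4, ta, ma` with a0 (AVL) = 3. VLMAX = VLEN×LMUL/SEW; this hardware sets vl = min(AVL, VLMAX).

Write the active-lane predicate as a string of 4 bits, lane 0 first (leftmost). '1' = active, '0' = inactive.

predicate = 1110

VLMAX = VLEN×LMUL/SEW = 256×1/4/16 = 4
AVL=3 ≤ VLMAX=4, so vl = 3
bits (lane 0 leftmost): 1110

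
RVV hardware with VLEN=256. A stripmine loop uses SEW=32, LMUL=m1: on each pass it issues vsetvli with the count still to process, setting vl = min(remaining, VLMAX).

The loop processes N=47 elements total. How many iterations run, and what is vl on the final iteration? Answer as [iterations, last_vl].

VLMAX = (256 × 1) / 32 = 8 lanes
N=47: ⌈47/8⌉ = 6 iters; last vl = 47 − 5×8 = 7

[iterations, last_vl] = [6, 7]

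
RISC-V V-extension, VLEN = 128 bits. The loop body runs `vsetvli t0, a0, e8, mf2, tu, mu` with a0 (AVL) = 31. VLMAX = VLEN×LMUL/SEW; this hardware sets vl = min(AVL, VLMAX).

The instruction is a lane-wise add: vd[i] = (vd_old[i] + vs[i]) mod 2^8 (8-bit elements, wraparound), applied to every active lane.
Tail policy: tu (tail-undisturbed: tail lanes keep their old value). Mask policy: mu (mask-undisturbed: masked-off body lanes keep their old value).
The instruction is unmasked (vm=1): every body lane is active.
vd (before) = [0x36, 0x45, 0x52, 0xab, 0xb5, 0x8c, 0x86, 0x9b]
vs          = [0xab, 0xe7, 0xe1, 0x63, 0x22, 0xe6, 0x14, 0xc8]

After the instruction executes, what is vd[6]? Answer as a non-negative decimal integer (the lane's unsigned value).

VLMAX = (128 × 1/2) / 8 = 8 lanes
vl = min(AVL, VLMAX) = min(31, 8) = 8
vd[0] add(0x36,0xab) -> 0xe1
vd[1] add(0x45,0xe7) -> 0x2c
vd[2] add(0x52,0xe1) -> 0x33
vd[3] add(0xab,0x63) -> 0x0e
vd[4] add(0xb5,0x22) -> 0xd7
vd[5] add(0x8c,0xe6) -> 0x72
vd[6] add(0x86,0x14) -> 0x9a
vd[7] add(0x9b,0xc8) -> 0x63

vd[6] = 154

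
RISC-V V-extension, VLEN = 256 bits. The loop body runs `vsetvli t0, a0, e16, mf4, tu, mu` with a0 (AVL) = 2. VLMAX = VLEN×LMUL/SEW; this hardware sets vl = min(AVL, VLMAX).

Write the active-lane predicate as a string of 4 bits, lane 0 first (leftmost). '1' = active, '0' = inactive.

predicate = 1100

VLMAX = (256 × 1/4) / 16 = 4 lanes
vl = min(AVL, VLMAX) = min(2, 4) = 2
bits (lane 0 leftmost): 1100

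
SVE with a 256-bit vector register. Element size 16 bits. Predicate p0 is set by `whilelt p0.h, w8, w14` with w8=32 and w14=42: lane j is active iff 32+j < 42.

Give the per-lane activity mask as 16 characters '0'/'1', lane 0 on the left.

predicate = 1111111111000000

256-bit reg / 16-bit elem → 16 lanes
p0[j] = (32+j < 42); true for j=0..9 → 10 lanes set
bits (lane 0 leftmost): 1111111111000000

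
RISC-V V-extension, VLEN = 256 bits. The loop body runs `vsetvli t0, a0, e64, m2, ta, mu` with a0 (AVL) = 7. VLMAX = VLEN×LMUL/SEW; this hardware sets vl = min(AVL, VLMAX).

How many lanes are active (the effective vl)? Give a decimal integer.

vl = 7

VLMAX = VLEN×LMUL/SEW = 256×2/64 = 8
vl = min(AVL, VLMAX) = min(7, 8) = 7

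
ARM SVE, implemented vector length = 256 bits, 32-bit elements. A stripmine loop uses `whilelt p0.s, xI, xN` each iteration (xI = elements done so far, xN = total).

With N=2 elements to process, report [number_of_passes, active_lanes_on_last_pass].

256-bit reg / 32-bit elem → 8 lanes
N=2: ⌈2/8⌉ = 1 iters; last vl = 2 − 0×8 = 2

[iterations, last_vl] = [1, 2]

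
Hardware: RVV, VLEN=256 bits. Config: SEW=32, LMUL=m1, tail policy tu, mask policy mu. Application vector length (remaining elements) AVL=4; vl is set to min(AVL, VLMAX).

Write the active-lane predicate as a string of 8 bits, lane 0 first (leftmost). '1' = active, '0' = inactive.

predicate = 11110000

VLMAX = VLEN×LMUL/SEW = 256×1/32 = 8
vl ← min(4, 8) = 4
bits (lane 0 leftmost): 11110000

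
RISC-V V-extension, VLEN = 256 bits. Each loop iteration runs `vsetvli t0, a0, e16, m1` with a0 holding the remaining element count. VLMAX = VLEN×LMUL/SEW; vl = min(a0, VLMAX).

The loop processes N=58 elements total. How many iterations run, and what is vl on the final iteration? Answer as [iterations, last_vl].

VLMAX = (256 × 1) / 16 = 16 lanes
58 elements at 16/iter → 4 passes, remainder 10 on the last

[iterations, last_vl] = [4, 10]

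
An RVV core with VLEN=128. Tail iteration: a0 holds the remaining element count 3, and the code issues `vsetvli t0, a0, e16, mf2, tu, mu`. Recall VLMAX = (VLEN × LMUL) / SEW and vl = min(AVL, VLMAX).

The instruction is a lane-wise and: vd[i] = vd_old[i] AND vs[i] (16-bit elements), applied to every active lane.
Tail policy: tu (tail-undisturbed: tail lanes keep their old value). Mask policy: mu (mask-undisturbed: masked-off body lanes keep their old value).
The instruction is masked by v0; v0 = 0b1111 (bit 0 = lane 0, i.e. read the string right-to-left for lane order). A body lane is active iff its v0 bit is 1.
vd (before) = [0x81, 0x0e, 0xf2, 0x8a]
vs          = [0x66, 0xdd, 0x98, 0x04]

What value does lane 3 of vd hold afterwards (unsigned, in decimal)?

vd[3] = 138

VLMAX = (128 × 1/2) / 16 = 4 lanes
vl = min(AVL, VLMAX) = min(3, 4) = 3
[0] and(0x81,0x66) = 0x00
[1] and(0x0e,0xdd) = 0x0c
[2] and(0xf2,0x98) = 0x90
[3] tail/keep = 0x8a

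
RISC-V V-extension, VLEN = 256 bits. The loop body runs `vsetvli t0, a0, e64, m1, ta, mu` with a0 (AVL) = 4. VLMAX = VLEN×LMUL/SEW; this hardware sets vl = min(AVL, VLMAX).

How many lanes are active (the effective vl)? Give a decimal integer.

lanes per group: 256·1/64 = 4
AVL=4 ≤ VLMAX=4, so vl = 4

vl = 4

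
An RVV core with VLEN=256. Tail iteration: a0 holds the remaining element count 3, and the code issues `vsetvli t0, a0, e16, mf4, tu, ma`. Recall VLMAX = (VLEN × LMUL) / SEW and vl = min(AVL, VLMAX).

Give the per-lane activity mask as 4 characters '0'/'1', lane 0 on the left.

lanes per group: 256·1/4/16 = 4
vl = min(AVL, VLMAX) = min(3, 4) = 3
bits (lane 0 leftmost): 1110

predicate = 1110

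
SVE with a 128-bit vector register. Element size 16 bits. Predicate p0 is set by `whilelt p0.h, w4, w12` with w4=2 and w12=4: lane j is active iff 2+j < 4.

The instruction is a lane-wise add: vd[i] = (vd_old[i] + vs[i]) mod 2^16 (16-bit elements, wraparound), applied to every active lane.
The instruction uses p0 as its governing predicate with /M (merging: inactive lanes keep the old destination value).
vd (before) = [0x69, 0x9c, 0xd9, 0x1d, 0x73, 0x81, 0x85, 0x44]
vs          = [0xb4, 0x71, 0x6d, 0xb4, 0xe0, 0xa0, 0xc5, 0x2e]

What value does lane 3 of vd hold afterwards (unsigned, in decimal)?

register lanes = 128/16 = 8
active while 2+j < 4, i.e. j ∈ [0,2) capped at 8 ⇒ 2
  i=0: add(0x69,0xb4) → 285
  i=1: add(0x9c,0x71) → 269
  i=2: tail/keep → 217
  i=3: tail/keep → 29
  i=4: tail/keep → 115
  i=5: tail/keep → 129
  i=6: tail/keep → 133
  i=7: tail/keep → 68

vd[3] = 29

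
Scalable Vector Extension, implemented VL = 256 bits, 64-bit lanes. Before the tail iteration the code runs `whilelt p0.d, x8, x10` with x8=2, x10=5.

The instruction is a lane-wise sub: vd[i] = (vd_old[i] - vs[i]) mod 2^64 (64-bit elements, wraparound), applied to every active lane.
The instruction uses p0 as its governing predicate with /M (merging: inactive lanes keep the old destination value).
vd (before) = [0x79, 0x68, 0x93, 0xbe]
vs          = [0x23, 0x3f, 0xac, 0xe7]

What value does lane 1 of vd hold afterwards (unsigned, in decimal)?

lane count: 256 div 64 = 4
whilelt: lane j active iff 2+j < 5 → j < 3 → 3 active
  i=0: sub(0x79,0x23) → 86
  i=1: sub(0x68,0x3f) → 41
  i=2: sub(0x93,0xac) → 18446744073709551591
  i=3: tail/keep → 190

vd[1] = 41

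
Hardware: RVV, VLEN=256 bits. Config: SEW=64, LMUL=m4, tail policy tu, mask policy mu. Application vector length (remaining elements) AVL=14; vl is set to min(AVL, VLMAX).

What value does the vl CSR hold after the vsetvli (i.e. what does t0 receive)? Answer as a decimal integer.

vl = 14

VLMAX = VLEN×LMUL/SEW = 256×4/64 = 16
AVL=14 ≤ VLMAX=16, so vl = 14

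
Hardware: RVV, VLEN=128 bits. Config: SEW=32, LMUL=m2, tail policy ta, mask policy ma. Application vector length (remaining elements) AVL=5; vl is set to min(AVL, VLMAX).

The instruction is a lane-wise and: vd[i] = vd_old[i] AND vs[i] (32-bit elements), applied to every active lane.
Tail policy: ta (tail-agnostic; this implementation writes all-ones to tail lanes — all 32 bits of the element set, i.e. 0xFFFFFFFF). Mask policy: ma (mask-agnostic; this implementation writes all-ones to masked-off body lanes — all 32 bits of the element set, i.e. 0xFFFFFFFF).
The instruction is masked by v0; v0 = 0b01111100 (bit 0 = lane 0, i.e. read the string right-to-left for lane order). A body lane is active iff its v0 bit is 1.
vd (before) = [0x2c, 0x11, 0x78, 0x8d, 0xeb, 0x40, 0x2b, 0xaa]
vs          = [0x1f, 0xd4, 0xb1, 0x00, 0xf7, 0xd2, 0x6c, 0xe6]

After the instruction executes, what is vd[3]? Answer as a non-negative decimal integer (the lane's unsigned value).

VLMAX = VLEN×LMUL/SEW = 128×2/32 = 8
vl ← min(5, 8) = 5
[0] mask-off/ones = 0xffffffff
[1] mask-off/ones = 0xffffffff
[2] and(0x78,0xb1) = 0x30
[3] and(0x8d,0x00) = 0x00
[4] and(0xeb,0xf7) = 0xe3
[5] tail/ones = 0xffffffff
[6] tail/ones = 0xffffffff
[7] tail/ones = 0xffffffff

vd[3] = 0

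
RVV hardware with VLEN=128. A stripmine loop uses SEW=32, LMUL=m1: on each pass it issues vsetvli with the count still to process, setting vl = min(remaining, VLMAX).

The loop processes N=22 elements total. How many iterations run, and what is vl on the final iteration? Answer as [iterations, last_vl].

VLMAX = VLEN×LMUL/SEW = 128×1/32 = 4
iterations = ceil(22/4) = 6; final-pass vl = 2

[iterations, last_vl] = [6, 2]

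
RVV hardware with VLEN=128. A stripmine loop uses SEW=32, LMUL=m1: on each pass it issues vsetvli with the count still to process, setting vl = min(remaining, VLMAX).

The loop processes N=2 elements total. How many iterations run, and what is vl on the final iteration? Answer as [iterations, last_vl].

[iterations, last_vl] = [1, 2]

VLMAX = (128 × 1) / 32 = 4 lanes
N=2: ⌈2/4⌉ = 1 iters; last vl = 2 − 0×4 = 2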